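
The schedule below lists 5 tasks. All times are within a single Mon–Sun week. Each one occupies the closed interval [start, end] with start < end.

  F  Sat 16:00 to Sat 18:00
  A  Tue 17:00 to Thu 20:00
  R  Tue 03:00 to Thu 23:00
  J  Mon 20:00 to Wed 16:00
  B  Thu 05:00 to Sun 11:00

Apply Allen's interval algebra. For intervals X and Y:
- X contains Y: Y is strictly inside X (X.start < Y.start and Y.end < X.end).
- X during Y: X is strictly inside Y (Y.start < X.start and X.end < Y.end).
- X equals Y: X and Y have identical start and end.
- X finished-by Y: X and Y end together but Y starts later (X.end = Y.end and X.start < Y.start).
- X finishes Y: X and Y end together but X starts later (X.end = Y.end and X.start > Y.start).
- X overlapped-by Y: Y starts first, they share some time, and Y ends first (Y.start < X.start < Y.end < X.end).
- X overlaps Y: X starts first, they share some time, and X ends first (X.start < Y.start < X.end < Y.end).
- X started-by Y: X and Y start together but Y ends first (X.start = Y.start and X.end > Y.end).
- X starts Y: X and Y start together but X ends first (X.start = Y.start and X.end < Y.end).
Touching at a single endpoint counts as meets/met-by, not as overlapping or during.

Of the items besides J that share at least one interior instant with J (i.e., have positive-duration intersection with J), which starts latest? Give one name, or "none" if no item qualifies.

Target J = [Mon 20:00, Wed 16:00].
A [Tue 17:00, Thu 20:00] → overlapped-by → candidate.
B [Thu 05:00, Sun 11:00] → after → excluded.
F [Sat 16:00, Sat 18:00] → after → excluded.
R [Tue 03:00, Thu 23:00] → overlapped-by → candidate.
Among candidates, latest start is Tue 17:00 → A.

A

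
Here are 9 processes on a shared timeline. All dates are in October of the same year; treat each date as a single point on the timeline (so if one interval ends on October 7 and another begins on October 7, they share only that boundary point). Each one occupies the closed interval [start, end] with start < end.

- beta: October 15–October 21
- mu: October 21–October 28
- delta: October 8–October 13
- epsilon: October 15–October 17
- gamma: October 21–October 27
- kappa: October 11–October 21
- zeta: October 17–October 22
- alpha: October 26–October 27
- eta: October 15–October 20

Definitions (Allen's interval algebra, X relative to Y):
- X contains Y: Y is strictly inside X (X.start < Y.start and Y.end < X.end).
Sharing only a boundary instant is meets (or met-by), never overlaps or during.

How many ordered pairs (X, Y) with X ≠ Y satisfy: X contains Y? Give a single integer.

3

Checking all 72 ordered pairs for relation 'contains'; matching pairs in alphabetical order:
(kappa, epsilon): kappa contains epsilon ✓
(kappa, eta): kappa contains eta ✓
(mu, alpha): mu contains alpha ✓
Count: 3.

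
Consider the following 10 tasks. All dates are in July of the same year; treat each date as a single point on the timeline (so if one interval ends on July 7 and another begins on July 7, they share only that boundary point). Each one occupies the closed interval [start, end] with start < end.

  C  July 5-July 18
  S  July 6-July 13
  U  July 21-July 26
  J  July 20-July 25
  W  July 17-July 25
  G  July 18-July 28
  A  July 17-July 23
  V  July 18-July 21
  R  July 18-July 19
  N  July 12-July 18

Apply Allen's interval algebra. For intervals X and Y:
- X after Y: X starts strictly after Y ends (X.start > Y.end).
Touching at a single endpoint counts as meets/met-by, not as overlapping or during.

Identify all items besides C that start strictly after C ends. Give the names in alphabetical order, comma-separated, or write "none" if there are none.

J, U

Target C = [July 5, July 18].
A [July 17, July 23] → overlapped-by → no.
G [July 18, July 28] → met-by → no.
J [July 20, July 25] → after → yes.
N [July 12, July 18] → finishes → no.
R [July 18, July 19] → met-by → no.
S [July 6, July 13] → during → no.
U [July 21, July 26] → after → yes.
V [July 18, July 21] → met-by → no.
W [July 17, July 25] → overlapped-by → no.
Result: J, U.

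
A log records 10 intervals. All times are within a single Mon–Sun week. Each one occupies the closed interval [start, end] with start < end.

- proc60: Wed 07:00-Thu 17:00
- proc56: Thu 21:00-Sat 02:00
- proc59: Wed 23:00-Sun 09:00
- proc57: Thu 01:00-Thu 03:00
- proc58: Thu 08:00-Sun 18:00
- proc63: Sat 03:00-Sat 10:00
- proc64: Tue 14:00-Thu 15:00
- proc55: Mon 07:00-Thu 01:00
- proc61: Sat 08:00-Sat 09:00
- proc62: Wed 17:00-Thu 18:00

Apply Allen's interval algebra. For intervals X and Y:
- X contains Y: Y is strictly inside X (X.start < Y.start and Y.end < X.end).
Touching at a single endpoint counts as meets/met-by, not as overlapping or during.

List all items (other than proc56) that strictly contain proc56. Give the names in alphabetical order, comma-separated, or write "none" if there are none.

proc58, proc59

Target proc56 = [Thu 21:00, Sat 02:00].
proc55 [Mon 07:00, Thu 01:00] → before → no.
proc57 [Thu 01:00, Thu 03:00] → before → no.
proc58 [Thu 08:00, Sun 18:00] → contains → yes.
proc59 [Wed 23:00, Sun 09:00] → contains → yes.
proc60 [Wed 07:00, Thu 17:00] → before → no.
proc61 [Sat 08:00, Sat 09:00] → after → no.
proc62 [Wed 17:00, Thu 18:00] → before → no.
proc63 [Sat 03:00, Sat 10:00] → after → no.
proc64 [Tue 14:00, Thu 15:00] → before → no.
Result: proc58, proc59.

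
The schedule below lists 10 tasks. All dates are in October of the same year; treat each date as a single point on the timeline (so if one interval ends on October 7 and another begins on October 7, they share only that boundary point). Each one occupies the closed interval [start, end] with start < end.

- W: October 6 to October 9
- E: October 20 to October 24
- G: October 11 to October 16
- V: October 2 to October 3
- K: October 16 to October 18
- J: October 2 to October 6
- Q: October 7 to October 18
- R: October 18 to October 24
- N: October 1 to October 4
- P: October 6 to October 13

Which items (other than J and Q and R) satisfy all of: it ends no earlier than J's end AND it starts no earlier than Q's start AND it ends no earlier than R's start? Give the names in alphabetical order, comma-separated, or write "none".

E, K

Conditions: its end is no earlier than J's end (X.end >= October 6) AND its start is no earlier than Q's start (X.start >= October 7) AND its end is no earlier than R's start (X.end >= October 18).
E: end October 24 >= October 6? ✓; start October 20 >= October 7? ✓; end October 24 >= October 18? ✓ → yes.
G: end October 16 >= October 6? ✓; start October 11 >= October 7? ✓; end October 16 >= October 18? ✗ → no.
K: end October 18 >= October 6? ✓; start October 16 >= October 7? ✓; end October 18 >= October 18? ✓ → yes.
N: end October 4 >= October 6? ✗; start October 1 >= October 7? ✗; end October 4 >= October 18? ✗ → no.
P: end October 13 >= October 6? ✓; start October 6 >= October 7? ✗; end October 13 >= October 18? ✗ → no.
V: end October 3 >= October 6? ✗; start October 2 >= October 7? ✗; end October 3 >= October 18? ✗ → no.
W: end October 9 >= October 6? ✓; start October 6 >= October 7? ✗; end October 9 >= October 18? ✗ → no.
Result: E, K.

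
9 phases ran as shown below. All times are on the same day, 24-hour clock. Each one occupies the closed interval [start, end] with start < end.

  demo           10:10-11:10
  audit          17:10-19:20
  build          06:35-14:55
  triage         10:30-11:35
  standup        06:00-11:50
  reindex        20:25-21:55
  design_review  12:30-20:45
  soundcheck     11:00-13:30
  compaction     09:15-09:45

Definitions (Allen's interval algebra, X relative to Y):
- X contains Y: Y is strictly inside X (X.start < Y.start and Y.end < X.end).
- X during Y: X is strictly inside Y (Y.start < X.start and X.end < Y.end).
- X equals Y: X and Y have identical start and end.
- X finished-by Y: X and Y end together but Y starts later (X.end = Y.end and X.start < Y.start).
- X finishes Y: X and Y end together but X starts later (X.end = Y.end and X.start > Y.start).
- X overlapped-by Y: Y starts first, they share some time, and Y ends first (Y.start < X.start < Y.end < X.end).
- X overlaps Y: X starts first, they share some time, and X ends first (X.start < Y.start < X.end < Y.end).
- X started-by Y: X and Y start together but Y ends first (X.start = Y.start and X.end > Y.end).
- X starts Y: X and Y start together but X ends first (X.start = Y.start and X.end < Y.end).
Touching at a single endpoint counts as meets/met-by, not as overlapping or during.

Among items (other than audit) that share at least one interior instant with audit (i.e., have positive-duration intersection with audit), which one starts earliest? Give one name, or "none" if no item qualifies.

design_review

Target audit = [17:10, 19:20].
build [06:35, 14:55] → before → excluded.
compaction [09:15, 09:45] → before → excluded.
demo [10:10, 11:10] → before → excluded.
design_review [12:30, 20:45] → contains → candidate.
reindex [20:25, 21:55] → after → excluded.
soundcheck [11:00, 13:30] → before → excluded.
standup [06:00, 11:50] → before → excluded.
triage [10:30, 11:35] → before → excluded.
Among candidates, earliest start is 12:30 → design_review.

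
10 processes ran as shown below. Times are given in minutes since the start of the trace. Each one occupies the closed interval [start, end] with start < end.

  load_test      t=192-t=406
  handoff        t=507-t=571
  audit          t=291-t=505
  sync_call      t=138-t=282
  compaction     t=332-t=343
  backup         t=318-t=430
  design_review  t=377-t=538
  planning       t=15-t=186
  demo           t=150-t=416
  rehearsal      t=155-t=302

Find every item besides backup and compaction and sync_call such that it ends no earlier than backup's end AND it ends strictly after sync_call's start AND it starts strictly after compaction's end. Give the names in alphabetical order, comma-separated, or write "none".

Conditions: its end is no earlier than backup's end (X.end >= t=430) AND its end is strictly after sync_call's start (X.end > t=138) AND its start is strictly after compaction's end (X.start > t=343).
audit: end t=505 >= t=430? ✓; end t=505 > t=138? ✓; start t=291 > t=343? ✗ → no.
demo: end t=416 >= t=430? ✗; end t=416 > t=138? ✓; start t=150 > t=343? ✗ → no.
design_review: end t=538 >= t=430? ✓; end t=538 > t=138? ✓; start t=377 > t=343? ✓ → yes.
handoff: end t=571 >= t=430? ✓; end t=571 > t=138? ✓; start t=507 > t=343? ✓ → yes.
load_test: end t=406 >= t=430? ✗; end t=406 > t=138? ✓; start t=192 > t=343? ✗ → no.
planning: end t=186 >= t=430? ✗; end t=186 > t=138? ✓; start t=15 > t=343? ✗ → no.
rehearsal: end t=302 >= t=430? ✗; end t=302 > t=138? ✓; start t=155 > t=343? ✗ → no.
Result: design_review, handoff.

design_review, handoff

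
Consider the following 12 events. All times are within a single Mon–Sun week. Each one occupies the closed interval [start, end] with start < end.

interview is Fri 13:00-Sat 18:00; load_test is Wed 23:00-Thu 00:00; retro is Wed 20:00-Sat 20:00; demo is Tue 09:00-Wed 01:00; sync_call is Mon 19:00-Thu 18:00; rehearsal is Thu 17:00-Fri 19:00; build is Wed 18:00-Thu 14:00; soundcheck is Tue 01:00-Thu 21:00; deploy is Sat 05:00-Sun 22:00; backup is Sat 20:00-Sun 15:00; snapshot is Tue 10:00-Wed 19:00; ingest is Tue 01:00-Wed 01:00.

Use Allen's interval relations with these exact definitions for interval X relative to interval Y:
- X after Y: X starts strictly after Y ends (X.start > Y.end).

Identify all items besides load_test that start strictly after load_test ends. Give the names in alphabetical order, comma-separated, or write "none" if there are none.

Target load_test = [Wed 23:00, Thu 00:00].
backup [Sat 20:00, Sun 15:00] → after → yes.
build [Wed 18:00, Thu 14:00] → contains → no.
demo [Tue 09:00, Wed 01:00] → before → no.
deploy [Sat 05:00, Sun 22:00] → after → yes.
ingest [Tue 01:00, Wed 01:00] → before → no.
interview [Fri 13:00, Sat 18:00] → after → yes.
rehearsal [Thu 17:00, Fri 19:00] → after → yes.
retro [Wed 20:00, Sat 20:00] → contains → no.
snapshot [Tue 10:00, Wed 19:00] → before → no.
soundcheck [Tue 01:00, Thu 21:00] → contains → no.
sync_call [Mon 19:00, Thu 18:00] → contains → no.
Result: backup, deploy, interview, rehearsal.

backup, deploy, interview, rehearsal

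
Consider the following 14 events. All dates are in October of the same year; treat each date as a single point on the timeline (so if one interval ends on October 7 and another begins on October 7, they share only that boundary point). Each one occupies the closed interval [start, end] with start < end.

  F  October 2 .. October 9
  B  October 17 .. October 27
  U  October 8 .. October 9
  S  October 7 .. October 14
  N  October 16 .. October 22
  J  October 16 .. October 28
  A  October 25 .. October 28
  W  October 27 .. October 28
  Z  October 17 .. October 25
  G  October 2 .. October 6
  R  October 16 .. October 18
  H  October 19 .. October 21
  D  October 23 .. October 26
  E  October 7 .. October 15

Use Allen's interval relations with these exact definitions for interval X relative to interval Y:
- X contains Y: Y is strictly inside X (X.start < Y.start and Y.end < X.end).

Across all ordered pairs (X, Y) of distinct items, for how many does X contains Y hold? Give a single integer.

Checking all 182 ordered pairs for relation 'contains'; matching pairs in alphabetical order:
(B, D): B contains D ✓
(B, H): B contains H ✓
(E, U): E contains U ✓
(J, B): J contains B ✓
(J, D): J contains D ✓
(J, H): J contains H ✓
(J, Z): J contains Z ✓
(N, H): N contains H ✓
(S, U): S contains U ✓
(Z, H): Z contains H ✓
Count: 10.

10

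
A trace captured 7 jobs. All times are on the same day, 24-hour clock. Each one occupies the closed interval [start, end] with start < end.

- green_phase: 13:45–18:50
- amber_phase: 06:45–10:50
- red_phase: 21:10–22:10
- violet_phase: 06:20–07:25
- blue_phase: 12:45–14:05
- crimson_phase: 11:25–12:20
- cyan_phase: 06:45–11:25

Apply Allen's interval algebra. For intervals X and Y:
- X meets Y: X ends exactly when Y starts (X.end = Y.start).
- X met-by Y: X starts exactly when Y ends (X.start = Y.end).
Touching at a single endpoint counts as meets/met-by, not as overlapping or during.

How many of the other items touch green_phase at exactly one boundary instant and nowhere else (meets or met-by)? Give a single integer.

0

Target green_phase = [13:45, 18:50].
amber_phase [06:45, 10:50] → before → no.
blue_phase [12:45, 14:05] → overlaps → no.
crimson_phase [11:25, 12:20] → before → no.
cyan_phase [06:45, 11:25] → before → no.
red_phase [21:10, 22:10] → after → no.
violet_phase [06:20, 07:25] → before → no.
Total: 0.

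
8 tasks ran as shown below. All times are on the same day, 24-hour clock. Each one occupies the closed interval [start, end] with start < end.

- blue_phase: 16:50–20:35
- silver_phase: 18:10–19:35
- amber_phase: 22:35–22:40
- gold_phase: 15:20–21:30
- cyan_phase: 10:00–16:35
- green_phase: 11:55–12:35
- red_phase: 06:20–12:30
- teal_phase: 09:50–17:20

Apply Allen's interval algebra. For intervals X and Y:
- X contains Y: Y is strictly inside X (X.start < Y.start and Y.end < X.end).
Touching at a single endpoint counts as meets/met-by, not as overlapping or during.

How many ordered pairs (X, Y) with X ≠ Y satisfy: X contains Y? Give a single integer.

Checking all 56 ordered pairs for relation 'contains'; matching pairs in alphabetical order:
(blue_phase, silver_phase): blue_phase contains silver_phase ✓
(cyan_phase, green_phase): cyan_phase contains green_phase ✓
(gold_phase, blue_phase): gold_phase contains blue_phase ✓
(gold_phase, silver_phase): gold_phase contains silver_phase ✓
(teal_phase, cyan_phase): teal_phase contains cyan_phase ✓
(teal_phase, green_phase): teal_phase contains green_phase ✓
Count: 6.

6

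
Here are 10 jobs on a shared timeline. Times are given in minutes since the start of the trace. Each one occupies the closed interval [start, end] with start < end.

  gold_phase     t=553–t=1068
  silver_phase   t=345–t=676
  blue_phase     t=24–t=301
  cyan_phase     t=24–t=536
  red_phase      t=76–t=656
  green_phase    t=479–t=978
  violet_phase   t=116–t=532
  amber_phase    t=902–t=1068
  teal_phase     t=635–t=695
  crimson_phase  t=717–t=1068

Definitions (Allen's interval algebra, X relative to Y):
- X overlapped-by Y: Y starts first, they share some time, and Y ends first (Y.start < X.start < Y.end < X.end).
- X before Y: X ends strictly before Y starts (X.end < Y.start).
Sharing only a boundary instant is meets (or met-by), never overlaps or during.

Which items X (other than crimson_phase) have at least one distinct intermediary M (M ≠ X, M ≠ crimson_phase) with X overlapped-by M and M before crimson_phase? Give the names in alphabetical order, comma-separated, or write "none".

Target crimson_phase = [t=717, t=1068].
Intermediaries M with M before crimson_phase: blue_phase, cyan_phase, red_phase, silver_phase, teal_phase, violet_phase.
Via blue_phase — items with X overlapped-by blue_phase: red_phase, violet_phase.
Via cyan_phase — items with X overlapped-by cyan_phase: green_phase, red_phase, silver_phase.
Via red_phase — items with X overlapped-by red_phase: gold_phase, green_phase, silver_phase, teal_phase.
Via silver_phase — items with X overlapped-by silver_phase: gold_phase, green_phase, teal_phase.
Via teal_phase — items with X overlapped-by teal_phase: none.
Via violet_phase — items with X overlapped-by violet_phase: green_phase, silver_phase.
Union: gold_phase, green_phase, red_phase, silver_phase, teal_phase, violet_phase.

gold_phase, green_phase, red_phase, silver_phase, teal_phase, violet_phase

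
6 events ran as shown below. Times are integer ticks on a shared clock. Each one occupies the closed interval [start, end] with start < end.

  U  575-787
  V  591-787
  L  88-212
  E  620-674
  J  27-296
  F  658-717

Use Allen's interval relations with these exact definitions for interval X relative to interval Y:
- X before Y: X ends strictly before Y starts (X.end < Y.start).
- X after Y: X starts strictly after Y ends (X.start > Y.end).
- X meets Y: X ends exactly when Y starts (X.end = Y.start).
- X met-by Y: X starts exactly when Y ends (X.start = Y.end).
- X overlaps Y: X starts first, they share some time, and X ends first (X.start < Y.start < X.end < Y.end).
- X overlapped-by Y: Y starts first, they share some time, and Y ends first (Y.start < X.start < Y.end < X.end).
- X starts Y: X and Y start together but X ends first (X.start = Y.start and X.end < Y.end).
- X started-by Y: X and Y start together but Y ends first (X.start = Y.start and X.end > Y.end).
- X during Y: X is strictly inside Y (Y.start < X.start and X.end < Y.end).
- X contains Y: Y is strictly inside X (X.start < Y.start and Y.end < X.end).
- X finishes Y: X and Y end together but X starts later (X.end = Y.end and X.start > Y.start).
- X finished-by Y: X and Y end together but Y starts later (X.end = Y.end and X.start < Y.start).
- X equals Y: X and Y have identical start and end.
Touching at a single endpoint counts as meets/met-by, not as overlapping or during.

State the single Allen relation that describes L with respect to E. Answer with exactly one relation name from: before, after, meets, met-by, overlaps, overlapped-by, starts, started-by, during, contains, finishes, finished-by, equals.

before

L = [88, 212]; E = [620, 674].
Compare endpoints: L.start < E.start, L.start < E.end, L.end < E.start, L.end < E.end.
That pattern is 'before'.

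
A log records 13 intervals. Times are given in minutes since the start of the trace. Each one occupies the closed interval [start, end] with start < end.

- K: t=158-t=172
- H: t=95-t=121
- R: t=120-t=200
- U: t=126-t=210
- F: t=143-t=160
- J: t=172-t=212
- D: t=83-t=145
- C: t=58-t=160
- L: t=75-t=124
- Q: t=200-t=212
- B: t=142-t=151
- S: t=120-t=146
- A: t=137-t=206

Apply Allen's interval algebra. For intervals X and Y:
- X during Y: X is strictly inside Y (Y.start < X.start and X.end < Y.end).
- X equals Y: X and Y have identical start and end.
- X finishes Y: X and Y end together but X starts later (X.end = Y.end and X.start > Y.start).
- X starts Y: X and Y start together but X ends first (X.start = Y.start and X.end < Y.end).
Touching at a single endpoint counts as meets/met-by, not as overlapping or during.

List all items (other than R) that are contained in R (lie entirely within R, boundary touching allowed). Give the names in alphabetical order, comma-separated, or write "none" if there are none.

Target R = [t=120, t=200].
A [t=137, t=206] → overlapped-by → no.
B [t=142, t=151] → during → yes.
C [t=58, t=160] → overlaps → no.
D [t=83, t=145] → overlaps → no.
F [t=143, t=160] → during → yes.
H [t=95, t=121] → overlaps → no.
J [t=172, t=212] → overlapped-by → no.
K [t=158, t=172] → during → yes.
L [t=75, t=124] → overlaps → no.
Q [t=200, t=212] → met-by → no.
S [t=120, t=146] → starts → yes.
U [t=126, t=210] → overlapped-by → no.
Result: B, F, K, S.

B, F, K, S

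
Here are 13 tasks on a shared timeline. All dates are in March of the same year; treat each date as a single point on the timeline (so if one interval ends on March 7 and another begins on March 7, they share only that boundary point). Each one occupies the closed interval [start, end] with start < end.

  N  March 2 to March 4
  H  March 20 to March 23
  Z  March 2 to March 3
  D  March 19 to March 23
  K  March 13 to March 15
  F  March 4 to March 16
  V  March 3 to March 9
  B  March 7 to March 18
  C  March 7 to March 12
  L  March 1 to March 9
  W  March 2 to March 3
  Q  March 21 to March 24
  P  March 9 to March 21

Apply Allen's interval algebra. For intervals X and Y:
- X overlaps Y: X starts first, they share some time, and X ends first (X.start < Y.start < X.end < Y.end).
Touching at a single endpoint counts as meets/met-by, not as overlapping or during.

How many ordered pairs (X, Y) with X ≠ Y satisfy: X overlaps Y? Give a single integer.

Checking all 156 ordered pairs for relation 'overlaps'; matching pairs in alphabetical order:
(B, P): B overlaps P ✓
(C, P): C overlaps P ✓
(D, Q): D overlaps Q ✓
(F, B): F overlaps B ✓
(F, P): F overlaps P ✓
(H, Q): H overlaps Q ✓
(L, B): L overlaps B ✓
(L, C): L overlaps C ✓
(L, F): L overlaps F ✓
(N, V): N overlaps V ✓
(P, D): P overlaps D ✓
(P, H): P overlaps H ✓
(V, B): V overlaps B ✓
(V, C): V overlaps C ✓
(V, F): V overlaps F ✓
Count: 15.

15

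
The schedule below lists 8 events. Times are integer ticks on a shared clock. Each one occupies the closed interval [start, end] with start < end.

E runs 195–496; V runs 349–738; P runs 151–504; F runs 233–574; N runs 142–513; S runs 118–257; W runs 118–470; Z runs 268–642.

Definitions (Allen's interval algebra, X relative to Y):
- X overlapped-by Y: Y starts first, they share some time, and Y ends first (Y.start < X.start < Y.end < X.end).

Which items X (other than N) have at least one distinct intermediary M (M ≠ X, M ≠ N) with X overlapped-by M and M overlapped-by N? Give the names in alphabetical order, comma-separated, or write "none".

Target N = [142, 513].
Intermediaries M with M overlapped-by N: F, V, Z.
Via F — items with X overlapped-by F: V, Z.
Via V — items with X overlapped-by V: none.
Via Z — items with X overlapped-by Z: V.
Union: V, Z.

V, Z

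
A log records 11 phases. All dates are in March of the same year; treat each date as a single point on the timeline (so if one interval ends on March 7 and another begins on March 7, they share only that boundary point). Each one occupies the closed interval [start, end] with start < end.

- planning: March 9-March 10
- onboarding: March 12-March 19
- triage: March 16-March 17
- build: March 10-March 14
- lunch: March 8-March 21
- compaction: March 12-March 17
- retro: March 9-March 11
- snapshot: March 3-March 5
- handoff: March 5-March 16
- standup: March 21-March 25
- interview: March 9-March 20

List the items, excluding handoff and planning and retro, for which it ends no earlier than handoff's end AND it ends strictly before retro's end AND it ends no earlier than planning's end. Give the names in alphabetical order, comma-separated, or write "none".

Conditions: its end is no earlier than handoff's end (X.end >= March 16) AND its end is strictly before retro's end (X.end < March 11) AND its end is no earlier than planning's end (X.end >= March 10).
build: end March 14 >= March 16? ✗; end March 14 < March 11? ✗; end March 14 >= March 10? ✓ → no.
compaction: end March 17 >= March 16? ✓; end March 17 < March 11? ✗; end March 17 >= March 10? ✓ → no.
interview: end March 20 >= March 16? ✓; end March 20 < March 11? ✗; end March 20 >= March 10? ✓ → no.
lunch: end March 21 >= March 16? ✓; end March 21 < March 11? ✗; end March 21 >= March 10? ✓ → no.
onboarding: end March 19 >= March 16? ✓; end March 19 < March 11? ✗; end March 19 >= March 10? ✓ → no.
snapshot: end March 5 >= March 16? ✗; end March 5 < March 11? ✓; end March 5 >= March 10? ✗ → no.
standup: end March 25 >= March 16? ✓; end March 25 < March 11? ✗; end March 25 >= March 10? ✓ → no.
triage: end March 17 >= March 16? ✓; end March 17 < March 11? ✗; end March 17 >= March 10? ✓ → no.
Result: none.

none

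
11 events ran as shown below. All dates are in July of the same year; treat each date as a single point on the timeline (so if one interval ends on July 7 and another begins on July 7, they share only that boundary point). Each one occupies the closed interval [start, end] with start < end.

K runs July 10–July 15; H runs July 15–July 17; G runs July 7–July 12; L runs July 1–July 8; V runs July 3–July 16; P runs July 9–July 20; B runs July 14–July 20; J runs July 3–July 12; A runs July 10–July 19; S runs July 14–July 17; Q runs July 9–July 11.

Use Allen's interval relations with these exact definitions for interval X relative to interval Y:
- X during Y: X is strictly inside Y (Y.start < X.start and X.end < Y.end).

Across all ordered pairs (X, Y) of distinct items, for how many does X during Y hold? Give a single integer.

12

Checking all 110 ordered pairs for relation 'during'; matching pairs in alphabetical order:
(A, P): A during P ✓
(G, V): G during V ✓
(H, A): H during A ✓
(H, B): H during B ✓
(H, P): H during P ✓
(K, P): K during P ✓
(K, V): K during V ✓
(Q, G): Q during G ✓
(Q, J): Q during J ✓
(Q, V): Q during V ✓
(S, A): S during A ✓
(S, P): S during P ✓
Count: 12.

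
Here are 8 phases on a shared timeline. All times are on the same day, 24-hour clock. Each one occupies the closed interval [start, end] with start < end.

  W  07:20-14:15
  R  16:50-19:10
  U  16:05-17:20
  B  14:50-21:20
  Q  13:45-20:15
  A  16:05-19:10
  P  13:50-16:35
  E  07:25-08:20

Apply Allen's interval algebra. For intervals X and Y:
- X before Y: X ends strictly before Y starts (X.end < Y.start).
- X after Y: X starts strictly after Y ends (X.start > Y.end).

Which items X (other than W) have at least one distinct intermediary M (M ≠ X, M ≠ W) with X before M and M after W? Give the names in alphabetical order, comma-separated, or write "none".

Target W = [07:20, 14:15].
Intermediaries M with M after W: A, B, R, U.
Via A — items with X before A: E.
Via B — items with X before B: E.
Via R — items with X before R: E, P.
Via U — items with X before U: E.
Union: E, P.

E, P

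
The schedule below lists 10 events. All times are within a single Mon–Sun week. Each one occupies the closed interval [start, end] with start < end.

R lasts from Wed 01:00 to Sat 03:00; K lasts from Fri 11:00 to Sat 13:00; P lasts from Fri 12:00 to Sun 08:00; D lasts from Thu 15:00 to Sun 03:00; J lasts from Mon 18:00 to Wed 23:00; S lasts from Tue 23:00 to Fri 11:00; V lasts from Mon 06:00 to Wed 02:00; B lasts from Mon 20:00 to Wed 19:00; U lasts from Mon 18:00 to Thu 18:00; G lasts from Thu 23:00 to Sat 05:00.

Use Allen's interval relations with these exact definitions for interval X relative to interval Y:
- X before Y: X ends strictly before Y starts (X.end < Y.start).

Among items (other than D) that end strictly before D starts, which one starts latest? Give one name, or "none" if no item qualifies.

Target D = [Thu 15:00, Sun 03:00].
B [Mon 20:00, Wed 19:00] → before → candidate.
G [Thu 23:00, Sat 05:00] → during → excluded.
J [Mon 18:00, Wed 23:00] → before → candidate.
K [Fri 11:00, Sat 13:00] → during → excluded.
P [Fri 12:00, Sun 08:00] → overlapped-by → excluded.
R [Wed 01:00, Sat 03:00] → overlaps → excluded.
S [Tue 23:00, Fri 11:00] → overlaps → excluded.
U [Mon 18:00, Thu 18:00] → overlaps → excluded.
V [Mon 06:00, Wed 02:00] → before → candidate.
Among candidates, latest start is Mon 20:00 → B.

B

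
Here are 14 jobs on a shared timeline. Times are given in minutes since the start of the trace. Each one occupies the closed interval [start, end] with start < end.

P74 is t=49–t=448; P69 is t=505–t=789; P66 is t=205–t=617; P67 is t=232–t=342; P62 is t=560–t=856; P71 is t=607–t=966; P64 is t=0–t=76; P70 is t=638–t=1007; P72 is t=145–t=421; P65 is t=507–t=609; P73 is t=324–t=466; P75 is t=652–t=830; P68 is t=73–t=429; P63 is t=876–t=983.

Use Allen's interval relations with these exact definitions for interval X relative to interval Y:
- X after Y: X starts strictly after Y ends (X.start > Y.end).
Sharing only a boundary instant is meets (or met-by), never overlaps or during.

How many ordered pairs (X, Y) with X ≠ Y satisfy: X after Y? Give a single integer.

Checking all 182 ordered pairs for relation 'after'; matching pairs in alphabetical order:
(P62, P64): P62 after P64 ✓
(P62, P67): P62 after P67 ✓
(P62, P68): P62 after P68 ✓
(P62, P72): P62 after P72 ✓
(P62, P73): P62 after P73 ✓
(P62, P74): P62 after P74 ✓
(P63, P62): P63 after P62 ✓
(P63, P64): P63 after P64 ✓
(P63, P65): P63 after P65 ✓
(P63, P66): P63 after P66 ✓
(P63, P67): P63 after P67 ✓
(P63, P68): P63 after P68 ✓
(P63, P69): P63 after P69 ✓
(P63, P72): P63 after P72 ✓
(P63, P73): P63 after P73 ✓
(P63, P74): P63 after P74 ✓
(P63, P75): P63 after P75 ✓
(P65, P64): P65 after P64 ✓
(P65, P67): P65 after P67 ✓
(P65, P68): P65 after P68 ✓
(P65, P72): P65 after P72 ✓
(P65, P73): P65 after P73 ✓
(P65, P74): P65 after P74 ✓
(P66, P64): P66 after P64 ✓
... plus 31 further pairs not listed.
Count: 55.

55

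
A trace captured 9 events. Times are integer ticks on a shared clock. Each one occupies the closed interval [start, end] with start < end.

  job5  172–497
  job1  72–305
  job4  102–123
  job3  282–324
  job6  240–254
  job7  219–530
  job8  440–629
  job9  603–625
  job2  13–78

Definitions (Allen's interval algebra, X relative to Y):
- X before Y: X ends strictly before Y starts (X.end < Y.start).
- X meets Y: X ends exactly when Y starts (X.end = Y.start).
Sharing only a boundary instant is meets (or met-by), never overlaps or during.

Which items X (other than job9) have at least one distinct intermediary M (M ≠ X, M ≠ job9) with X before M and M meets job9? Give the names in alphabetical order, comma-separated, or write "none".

Target job9 = [603, 625].
Intermediaries M with M meets job9: none.
Union: none.

none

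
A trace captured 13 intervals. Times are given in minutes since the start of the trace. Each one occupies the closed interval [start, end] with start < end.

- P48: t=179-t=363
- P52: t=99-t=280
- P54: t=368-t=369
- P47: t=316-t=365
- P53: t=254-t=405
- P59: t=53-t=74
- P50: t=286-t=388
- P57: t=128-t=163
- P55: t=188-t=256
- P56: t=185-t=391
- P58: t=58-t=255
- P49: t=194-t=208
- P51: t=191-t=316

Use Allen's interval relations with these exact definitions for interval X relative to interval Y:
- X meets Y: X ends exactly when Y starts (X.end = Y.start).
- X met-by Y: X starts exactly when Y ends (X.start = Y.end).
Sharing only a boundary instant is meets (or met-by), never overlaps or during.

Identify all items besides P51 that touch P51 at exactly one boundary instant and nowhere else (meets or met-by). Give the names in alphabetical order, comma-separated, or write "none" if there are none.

Target P51 = [t=191, t=316].
P47 [t=316, t=365] → met-by → yes.
P48 [t=179, t=363] → contains → no.
P49 [t=194, t=208] → during → no.
P50 [t=286, t=388] → overlapped-by → no.
P52 [t=99, t=280] → overlaps → no.
P53 [t=254, t=405] → overlapped-by → no.
P54 [t=368, t=369] → after → no.
P55 [t=188, t=256] → overlaps → no.
P56 [t=185, t=391] → contains → no.
P57 [t=128, t=163] → before → no.
P58 [t=58, t=255] → overlaps → no.
P59 [t=53, t=74] → before → no.
Result: P47.

P47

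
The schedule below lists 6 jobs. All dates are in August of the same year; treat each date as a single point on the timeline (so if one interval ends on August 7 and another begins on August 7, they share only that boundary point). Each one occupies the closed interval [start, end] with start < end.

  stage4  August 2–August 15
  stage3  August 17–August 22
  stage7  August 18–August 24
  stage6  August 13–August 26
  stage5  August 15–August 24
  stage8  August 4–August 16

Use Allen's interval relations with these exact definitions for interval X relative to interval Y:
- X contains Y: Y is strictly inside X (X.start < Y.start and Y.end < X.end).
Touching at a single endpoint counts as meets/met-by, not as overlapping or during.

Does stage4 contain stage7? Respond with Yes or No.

No

stage4 = [August 2, August 15], stage7 = [August 18, August 24].
Actual relation of stage4 to stage7: before.
Asked whether 'contains' holds → No.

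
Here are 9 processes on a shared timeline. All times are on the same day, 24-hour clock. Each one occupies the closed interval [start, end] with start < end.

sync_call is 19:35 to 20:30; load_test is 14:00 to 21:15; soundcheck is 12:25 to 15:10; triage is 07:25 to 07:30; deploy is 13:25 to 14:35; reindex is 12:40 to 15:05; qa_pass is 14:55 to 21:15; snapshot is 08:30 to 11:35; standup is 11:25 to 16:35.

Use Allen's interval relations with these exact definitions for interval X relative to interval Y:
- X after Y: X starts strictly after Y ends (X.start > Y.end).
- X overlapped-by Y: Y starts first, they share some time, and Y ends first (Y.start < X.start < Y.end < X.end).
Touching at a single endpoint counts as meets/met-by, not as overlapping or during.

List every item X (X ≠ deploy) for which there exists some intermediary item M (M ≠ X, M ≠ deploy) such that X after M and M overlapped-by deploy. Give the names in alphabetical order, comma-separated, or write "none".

none

Target deploy = [13:25, 14:35].
Intermediaries M with M overlapped-by deploy: load_test.
Via load_test — items with X after load_test: none.
Union: none.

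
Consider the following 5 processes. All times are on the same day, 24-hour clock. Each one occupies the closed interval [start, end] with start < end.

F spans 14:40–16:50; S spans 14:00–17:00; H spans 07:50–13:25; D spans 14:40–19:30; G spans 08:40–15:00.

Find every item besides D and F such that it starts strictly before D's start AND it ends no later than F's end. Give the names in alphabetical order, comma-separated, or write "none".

Conditions: its start is strictly before D's start (X.start < 14:40) AND its end is no later than F's end (X.end <= 16:50).
G: start 08:40 < 14:40? ✓; end 15:00 <= 16:50? ✓ → yes.
H: start 07:50 < 14:40? ✓; end 13:25 <= 16:50? ✓ → yes.
S: start 14:00 < 14:40? ✓; end 17:00 <= 16:50? ✗ → no.
Result: G, H.

G, H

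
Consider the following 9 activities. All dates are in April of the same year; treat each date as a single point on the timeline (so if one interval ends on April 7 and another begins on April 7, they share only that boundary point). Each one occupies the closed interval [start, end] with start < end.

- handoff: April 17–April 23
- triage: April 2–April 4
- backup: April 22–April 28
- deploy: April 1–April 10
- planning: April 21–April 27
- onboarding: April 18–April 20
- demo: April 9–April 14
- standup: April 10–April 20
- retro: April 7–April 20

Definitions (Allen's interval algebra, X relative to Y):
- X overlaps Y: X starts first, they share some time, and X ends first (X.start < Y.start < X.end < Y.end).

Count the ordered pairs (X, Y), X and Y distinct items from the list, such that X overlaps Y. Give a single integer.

8

Checking all 72 ordered pairs for relation 'overlaps'; matching pairs in alphabetical order:
(demo, standup): demo overlaps standup ✓
(deploy, demo): deploy overlaps demo ✓
(deploy, retro): deploy overlaps retro ✓
(handoff, backup): handoff overlaps backup ✓
(handoff, planning): handoff overlaps planning ✓
(planning, backup): planning overlaps backup ✓
(retro, handoff): retro overlaps handoff ✓
(standup, handoff): standup overlaps handoff ✓
Count: 8.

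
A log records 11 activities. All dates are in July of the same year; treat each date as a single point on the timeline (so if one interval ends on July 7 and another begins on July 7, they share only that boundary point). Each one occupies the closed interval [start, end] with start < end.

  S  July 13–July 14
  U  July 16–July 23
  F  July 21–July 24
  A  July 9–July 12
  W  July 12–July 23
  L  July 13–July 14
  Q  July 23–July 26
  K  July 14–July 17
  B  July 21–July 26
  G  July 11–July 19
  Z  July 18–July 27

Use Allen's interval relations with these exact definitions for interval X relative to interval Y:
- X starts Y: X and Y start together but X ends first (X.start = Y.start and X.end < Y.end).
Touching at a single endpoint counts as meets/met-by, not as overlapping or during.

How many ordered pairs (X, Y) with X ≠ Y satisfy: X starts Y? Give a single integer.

1

Checking all 110 ordered pairs for relation 'starts'; matching pairs in alphabetical order:
(F, B): F starts B ✓
Count: 1.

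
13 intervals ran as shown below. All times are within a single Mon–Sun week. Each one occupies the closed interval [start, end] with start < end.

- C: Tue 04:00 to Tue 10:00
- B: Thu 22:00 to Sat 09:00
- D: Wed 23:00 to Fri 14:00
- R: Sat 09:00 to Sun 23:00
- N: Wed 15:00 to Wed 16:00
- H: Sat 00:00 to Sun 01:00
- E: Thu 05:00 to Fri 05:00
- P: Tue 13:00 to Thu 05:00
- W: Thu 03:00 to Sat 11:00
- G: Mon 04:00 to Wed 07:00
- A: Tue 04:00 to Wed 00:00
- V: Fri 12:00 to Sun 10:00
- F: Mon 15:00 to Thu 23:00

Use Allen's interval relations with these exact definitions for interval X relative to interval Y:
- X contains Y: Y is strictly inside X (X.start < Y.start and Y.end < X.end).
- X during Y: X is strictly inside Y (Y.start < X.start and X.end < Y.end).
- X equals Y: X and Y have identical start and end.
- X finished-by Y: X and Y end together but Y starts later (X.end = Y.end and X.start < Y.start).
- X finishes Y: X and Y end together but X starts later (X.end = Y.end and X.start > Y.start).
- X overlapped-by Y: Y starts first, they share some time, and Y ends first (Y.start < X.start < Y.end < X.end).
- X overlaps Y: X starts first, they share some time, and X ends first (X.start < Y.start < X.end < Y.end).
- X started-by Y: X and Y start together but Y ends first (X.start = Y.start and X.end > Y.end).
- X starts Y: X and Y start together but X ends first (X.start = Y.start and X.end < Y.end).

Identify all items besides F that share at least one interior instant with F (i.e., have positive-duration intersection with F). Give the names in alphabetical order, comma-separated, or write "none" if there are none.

Target F = [Mon 15:00, Thu 23:00].
A [Tue 04:00, Wed 00:00] → during → yes.
B [Thu 22:00, Sat 09:00] → overlapped-by → yes.
C [Tue 04:00, Tue 10:00] → during → yes.
D [Wed 23:00, Fri 14:00] → overlapped-by → yes.
E [Thu 05:00, Fri 05:00] → overlapped-by → yes.
G [Mon 04:00, Wed 07:00] → overlaps → yes.
H [Sat 00:00, Sun 01:00] → after → no.
N [Wed 15:00, Wed 16:00] → during → yes.
P [Tue 13:00, Thu 05:00] → during → yes.
R [Sat 09:00, Sun 23:00] → after → no.
V [Fri 12:00, Sun 10:00] → after → no.
W [Thu 03:00, Sat 11:00] → overlapped-by → yes.
Result: A, B, C, D, E, G, N, P, W.

A, B, C, D, E, G, N, P, W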